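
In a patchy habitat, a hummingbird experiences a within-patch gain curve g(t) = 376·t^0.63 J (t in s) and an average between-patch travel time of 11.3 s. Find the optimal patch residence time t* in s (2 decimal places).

19.24 s

Optimal t* satisfies g'(t*) = g(t*)/(T + t*).
g'(t) = 0.63·376·t^-0.37. Setting 0.63·376·t^-0.37 = 376·t^0.63/(11.3+t) gives 0.63(11.3+t) = t, so 0.37·t = 0.63×11.3.
t* = 0.63×11.3/0.37 = 19.24 s.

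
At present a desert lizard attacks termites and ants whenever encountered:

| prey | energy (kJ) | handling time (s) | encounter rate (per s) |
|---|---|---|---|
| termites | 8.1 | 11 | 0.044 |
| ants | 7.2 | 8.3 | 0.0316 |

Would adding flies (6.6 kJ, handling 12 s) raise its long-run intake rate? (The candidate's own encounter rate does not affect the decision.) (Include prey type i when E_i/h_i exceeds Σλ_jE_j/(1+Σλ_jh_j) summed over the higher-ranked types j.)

Intake rate on the current diet: R = (0.044×8.1 + 0.0316×7.2) / (1 + 0.044×11 + 0.0316×8.3) = 0.5839/1.746 = 0.3344 kJ/s.
flies: E/h = 6.6/12 = 0.55 kJ/s.
0.55 > 0.3344, so adding flies raises the average — include it.

Yes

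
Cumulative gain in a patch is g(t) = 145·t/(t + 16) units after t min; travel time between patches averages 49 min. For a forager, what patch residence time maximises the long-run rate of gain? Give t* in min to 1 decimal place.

Optimal t* satisfies g'(t*) = g(t*)/(T + t*).
g'(t) = 145·16/(t + 16)². Setting 145·16/(t+16)² = 145t/[(t+16)(49+t)] gives 16(49+t) = t(t+16), so t² = 16×49 = 784.
t* = √784 = 28 min.

28.0 min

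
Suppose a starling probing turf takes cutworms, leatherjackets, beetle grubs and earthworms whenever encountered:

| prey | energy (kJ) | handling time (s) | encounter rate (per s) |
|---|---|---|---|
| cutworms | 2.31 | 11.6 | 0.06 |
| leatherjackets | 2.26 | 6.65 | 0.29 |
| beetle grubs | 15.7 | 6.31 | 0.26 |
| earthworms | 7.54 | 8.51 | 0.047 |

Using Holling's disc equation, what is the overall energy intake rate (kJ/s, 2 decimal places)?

R = Σλ_iE_i / (1 + Σλ_ih_i)
Numerator: 0.06×2.31 + 0.29×2.26 + 0.26×15.7 + 0.047×7.54 = 5.23
Denominator: 1 + 0.06×11.6 + 0.29×6.65 + 0.26×6.31 + 0.047×8.51 = 5.665
R = 5.23/5.665 = 0.9233 kJ/s

0.92 kJ/s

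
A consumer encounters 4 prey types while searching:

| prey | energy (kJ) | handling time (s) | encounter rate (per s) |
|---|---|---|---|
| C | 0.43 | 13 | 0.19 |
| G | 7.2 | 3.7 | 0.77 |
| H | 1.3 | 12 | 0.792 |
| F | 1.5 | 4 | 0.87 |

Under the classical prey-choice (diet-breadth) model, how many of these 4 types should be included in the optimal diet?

1

Profitabilities (E/h, kJ/s): G 1.95, F 0.375, H 0.108, C 0.0331. Add prey in this order while the next type's profitability exceeds the intake rate on those already taken.
Rate on top 1: 1.44. F: 0.375 < 1.44 → exclude; stop.
Optimal diet: G — 1 of 4 types.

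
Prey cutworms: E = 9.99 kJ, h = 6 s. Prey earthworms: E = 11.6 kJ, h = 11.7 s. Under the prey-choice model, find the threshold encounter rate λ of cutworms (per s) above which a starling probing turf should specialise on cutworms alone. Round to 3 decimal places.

The zero-one rule: include earthworms iff E₂/h₂ > λE₁/(1+λh₁). Equality gives the switch point.
λE₁h₂ = E₂ + λE₂h₁ ⇒ λ = E₂/(E₁h₂ − E₂h₁) = 11.6/(116.9 − 69.6) = 0.2453 per s.

0.245 per s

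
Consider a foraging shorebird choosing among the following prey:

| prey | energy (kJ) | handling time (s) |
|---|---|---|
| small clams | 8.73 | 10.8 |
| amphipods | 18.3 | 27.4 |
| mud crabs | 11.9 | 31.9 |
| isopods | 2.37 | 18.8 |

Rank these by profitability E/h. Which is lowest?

Profitability E/h (kJ/s): small clams = 8.73/10.8 = 0.808, amphipods = 18.3/27.4 = 0.668, mud crabs = 11.9/31.9 = 0.373, isopods = 2.37/18.8 = 0.126.
Ranked: small clams > amphipods > mud crabs > isopods.

isopods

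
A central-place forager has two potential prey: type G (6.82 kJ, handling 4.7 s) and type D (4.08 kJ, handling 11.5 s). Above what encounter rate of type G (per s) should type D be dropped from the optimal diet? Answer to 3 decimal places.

0.069 per s

The zero-one rule: include type D iff E₂/h₂ > λE₁/(1+λh₁). Equality gives the switch point.
λE₁h₂ = E₂ + λE₂h₁ ⇒ λ = E₂/(E₁h₂ − E₂h₁) = 4.08/(78.43 − 19.18) = 0.06886 per s.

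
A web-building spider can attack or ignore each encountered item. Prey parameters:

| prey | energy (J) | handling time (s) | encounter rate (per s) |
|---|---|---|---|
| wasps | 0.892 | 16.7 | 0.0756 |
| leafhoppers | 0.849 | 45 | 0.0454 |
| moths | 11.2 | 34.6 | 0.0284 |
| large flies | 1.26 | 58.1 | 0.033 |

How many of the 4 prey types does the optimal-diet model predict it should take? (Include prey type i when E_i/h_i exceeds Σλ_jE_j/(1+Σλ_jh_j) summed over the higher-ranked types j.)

1

Profitabilities (E/h, J/s): moths 0.324, wasps 0.0534, large flies 0.0217, leafhoppers 0.0189. Add prey in this order while the next type's profitability exceeds the intake rate on those already taken.
Rate on top 1: 0.1604. wasps: 0.0534 < 0.1604 → exclude; stop.
Optimal diet: moths — 1 of 4 types.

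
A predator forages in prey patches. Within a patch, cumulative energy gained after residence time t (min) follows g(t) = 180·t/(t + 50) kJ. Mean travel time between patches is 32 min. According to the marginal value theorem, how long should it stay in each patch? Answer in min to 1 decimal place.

40.0 min

Optimal t* satisfies g'(t*) = g(t*)/(T + t*).
g'(t) = 180·50/(t + 50)². Setting 180·50/(t+50)² = 180t/[(t+50)(32+t)] gives 50(32+t) = t(t+50), so t² = 50×32 = 1600.
t* = √1600 = 40 min.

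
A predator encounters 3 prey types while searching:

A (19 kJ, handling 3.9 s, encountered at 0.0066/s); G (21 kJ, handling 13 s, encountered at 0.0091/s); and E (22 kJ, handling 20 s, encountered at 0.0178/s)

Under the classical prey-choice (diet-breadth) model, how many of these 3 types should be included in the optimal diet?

Rank by E/h (kJ/s): A 4.87, G 1.62, E 1.1. Include each in turn until the next type's E/h falls below the running intake rate.
Rate on top 1: 0.1223. G: 1.62 > 0.1223 → include.
Rate on top 2: 0.2767. E: 1.1 > 0.2767 → include.
Optimal diet: A, G, E — 3 of 3 types.

3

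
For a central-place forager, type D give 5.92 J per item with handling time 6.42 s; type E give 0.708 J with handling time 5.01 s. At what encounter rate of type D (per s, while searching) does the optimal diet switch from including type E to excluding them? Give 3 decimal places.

At the threshold, the rate on type D alone equals the profitability of type E: λ·5.92/(1 + λ·6.42) = 0.708/5.01 = 0.1413.
Rearranging, λ(5.92 − 0.1413×6.42) = 0.1413, so λ = 0.1413/5.013 = 0.02819 per s.

0.028 per s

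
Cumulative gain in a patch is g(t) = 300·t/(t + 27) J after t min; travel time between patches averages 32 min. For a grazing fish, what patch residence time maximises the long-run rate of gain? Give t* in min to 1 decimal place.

Maximise g(t)/(T+t): set derivative to zero → g'(t)(T+t) = g(t).
g'(t) = 300·27/(t + 27)². Setting 300·27/(t+27)² = 300t/[(t+27)(32+t)] gives 27(32+t) = t(t+27), so t² = 27×32 = 864.
t* = √864 = 29.39 min.

29.4 min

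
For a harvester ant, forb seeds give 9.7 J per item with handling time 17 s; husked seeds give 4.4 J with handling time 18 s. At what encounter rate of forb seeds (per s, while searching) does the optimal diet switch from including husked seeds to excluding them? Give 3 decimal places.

0.044 per s

The zero-one rule: include husked seeds iff E₂/h₂ > λE₁/(1+λh₁). Equality gives the switch point.
λE₁h₂ = E₂ + λE₂h₁ ⇒ λ = E₂/(E₁h₂ − E₂h₁) = 4.4/(174.6 − 74.8) = 0.04409 per s.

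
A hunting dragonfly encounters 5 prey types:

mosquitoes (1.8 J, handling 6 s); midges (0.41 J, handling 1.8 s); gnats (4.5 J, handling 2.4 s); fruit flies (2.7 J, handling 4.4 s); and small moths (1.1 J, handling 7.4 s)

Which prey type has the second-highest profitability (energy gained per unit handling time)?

In descending order of E/h:
gnats: 4.5/2.4 = 1.88 J/s
fruit flies: 2.7/4.4 = 0.614 J/s
mosquitoes: 1.8/6 = 0.3 J/s
midges: 0.41/1.8 = 0.228 J/s
small moths: 1.1/7.4 = 0.149 J/s

fruit flies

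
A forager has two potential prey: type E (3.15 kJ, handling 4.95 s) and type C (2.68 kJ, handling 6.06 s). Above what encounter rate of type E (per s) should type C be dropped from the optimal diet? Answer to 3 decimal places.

The zero-one rule: include type C iff E₂/h₂ > λE₁/(1+λh₁). Equality gives the switch point.
λE₁h₂ = E₂ + λE₂h₁ ⇒ λ = E₂/(E₁h₂ − E₂h₁) = 2.68/(19.09 − 13.27) = 0.4602 per s.

0.460 per s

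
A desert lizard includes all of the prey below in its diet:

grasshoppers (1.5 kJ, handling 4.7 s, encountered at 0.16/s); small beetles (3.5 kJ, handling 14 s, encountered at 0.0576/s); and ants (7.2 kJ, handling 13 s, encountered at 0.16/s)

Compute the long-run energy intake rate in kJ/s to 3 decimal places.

R = (0.16×1.5 + 0.0576×3.5 + 0.16×7.2) / (1 + 0.16×4.7 + 0.0576×14 + 0.16×13) = 1.594/4.638 = 0.3436 kJ/s.

0.344 kJ/s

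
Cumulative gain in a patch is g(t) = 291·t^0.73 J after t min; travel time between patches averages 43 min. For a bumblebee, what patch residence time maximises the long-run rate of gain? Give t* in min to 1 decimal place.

116.3 min

Maximise g(t)/(T+t): set derivative to zero → g'(t)(T+t) = g(t).
g'(t) = 0.73·291·t^-0.27. Setting 0.73·291·t^-0.27 = 291·t^0.73/(43+t) gives 0.73(43+t) = t, so 0.27·t = 0.73×43.
t* = 0.73×43/0.27 = 116.3 min.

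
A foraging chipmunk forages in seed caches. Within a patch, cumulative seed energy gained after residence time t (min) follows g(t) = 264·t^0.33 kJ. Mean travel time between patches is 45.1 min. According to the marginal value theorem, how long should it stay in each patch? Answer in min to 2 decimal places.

22.21 min

Optimal t* satisfies g'(t*) = g(t*)/(T + t*).
g'(t) = 0.33·264·t^-0.67. Setting 0.33·264·t^-0.67 = 264·t^0.33/(45.1+t) gives 0.33(45.1+t) = t, so 0.67·t = 0.33×45.1.
t* = 0.33×45.1/0.67 = 22.21 min.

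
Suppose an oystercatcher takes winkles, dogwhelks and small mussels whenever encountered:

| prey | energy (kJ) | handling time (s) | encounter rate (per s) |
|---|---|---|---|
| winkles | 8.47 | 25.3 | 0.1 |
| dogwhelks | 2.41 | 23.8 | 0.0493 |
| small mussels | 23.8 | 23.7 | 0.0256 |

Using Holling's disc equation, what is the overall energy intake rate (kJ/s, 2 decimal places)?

R = Σλ_iE_i / (1 + Σλ_ih_i)
Numerator: 0.1×8.47 + 0.0493×2.41 + 0.0256×23.8 = 1.575
Denominator: 1 + 0.1×25.3 + 0.0493×23.8 + 0.0256×23.7 = 5.31
R = 1.575/5.31 = 0.2966 kJ/s

0.30 kJ/s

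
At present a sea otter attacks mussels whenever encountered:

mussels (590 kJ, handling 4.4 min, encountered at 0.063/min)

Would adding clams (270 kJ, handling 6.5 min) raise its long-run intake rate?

Yes

Current rate: (0.063×590)/(1 + 0.063×4.4) = 29.1 kJ/min.
clams: E/h = 270/6.5 = 41.54 kJ/min.
41.54 > 29.1, so adding clams raises the average — include it.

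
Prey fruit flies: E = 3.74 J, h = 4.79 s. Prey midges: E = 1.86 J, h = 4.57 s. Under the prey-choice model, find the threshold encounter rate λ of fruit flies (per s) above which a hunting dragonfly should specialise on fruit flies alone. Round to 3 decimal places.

0.227 per s

Drop midges once their profitability E₂/h₂ falls below the rate achievable on fruit flies alone: E₂/h₂ = λE₁/(1 + λh₁).
Solve for λ: λE₁h₂ = E₂(1 + λh₁) → λ(E₁h₂ − E₂h₁) = E₂ → λ = E₂/(E₁h₂ − E₂h₁).
λ = 1.86/(3.74×4.57 − 1.86×4.79) = 1.86/8.182 = 0.2273 per s.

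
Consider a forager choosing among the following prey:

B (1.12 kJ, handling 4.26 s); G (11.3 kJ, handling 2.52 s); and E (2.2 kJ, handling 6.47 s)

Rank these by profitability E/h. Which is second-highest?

Profitability E/h (kJ/s): B = 1.12/4.26 = 0.263, G = 11.3/2.52 = 4.48, E = 2.2/6.47 = 0.34.
Ranked: G > E > B.

E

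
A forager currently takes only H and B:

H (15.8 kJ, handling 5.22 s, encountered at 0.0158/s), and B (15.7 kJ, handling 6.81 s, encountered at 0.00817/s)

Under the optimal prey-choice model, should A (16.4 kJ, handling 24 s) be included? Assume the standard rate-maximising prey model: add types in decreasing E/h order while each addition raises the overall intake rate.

Yes

Current rate: (0.0158×15.8 + 0.00817×15.7)/(1 + 0.0158×5.22 + 0.00817×6.81) = 0.332 kJ/s.
A: E/h = 16.4/24 = 0.6833 kJ/s.
Since 0.6833 > R, including A increases the long-run rate.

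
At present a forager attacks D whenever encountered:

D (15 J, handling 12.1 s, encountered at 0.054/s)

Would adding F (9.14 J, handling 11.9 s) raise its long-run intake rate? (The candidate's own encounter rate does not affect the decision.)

Yes

Intake rate on the current diet: R = (0.054×15) / (1 + 0.054×12.1) = 0.81/1.653 = 0.4899 J/s.
Profitability of F: 9.14/11.9 = 0.7681 J/s.
0.7681 > 0.4899, so adding F raises the average — include it.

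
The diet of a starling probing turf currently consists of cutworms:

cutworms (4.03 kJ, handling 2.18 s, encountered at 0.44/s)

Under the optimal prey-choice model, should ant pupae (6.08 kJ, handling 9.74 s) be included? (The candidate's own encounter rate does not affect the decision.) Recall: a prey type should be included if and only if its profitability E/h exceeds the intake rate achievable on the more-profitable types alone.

No

On cutworms alone, R = ΣλE/(1+Σλh) = 1.773/1.959 = 0.9051 kJ/s.
ant pupae: E/h = 6.08/9.74 = 0.6242 kJ/s.
0.6242 < 0.9051, so adding ant pupae would lower the average — exclude it.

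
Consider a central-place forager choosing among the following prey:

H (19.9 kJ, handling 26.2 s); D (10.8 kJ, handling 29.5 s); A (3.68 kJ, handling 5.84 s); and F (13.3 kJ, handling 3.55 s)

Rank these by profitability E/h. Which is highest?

Profitability E/h (kJ/s): H = 19.9/26.2 = 0.76, D = 10.8/29.5 = 0.366, A = 3.68/5.84 = 0.63, F = 13.3/3.55 = 3.75.
Ranked: F > H > A > D.

F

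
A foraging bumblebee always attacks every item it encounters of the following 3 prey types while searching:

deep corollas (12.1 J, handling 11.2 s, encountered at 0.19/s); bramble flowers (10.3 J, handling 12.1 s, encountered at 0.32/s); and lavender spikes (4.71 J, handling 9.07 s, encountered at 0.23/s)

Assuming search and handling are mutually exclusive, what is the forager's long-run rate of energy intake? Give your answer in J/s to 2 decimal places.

0.74 J/s

Energy encountered per unit search time: 0.19×12.1 + 0.32×10.3 + 0.23×4.71 = 6.678 J/s.
Handling time per unit search time: 0.19×11.2 + 0.32×12.1 + 0.23×9.07 = 8.086.
Rate = 6.678/(1 + 8.086) = 0.735 J/s.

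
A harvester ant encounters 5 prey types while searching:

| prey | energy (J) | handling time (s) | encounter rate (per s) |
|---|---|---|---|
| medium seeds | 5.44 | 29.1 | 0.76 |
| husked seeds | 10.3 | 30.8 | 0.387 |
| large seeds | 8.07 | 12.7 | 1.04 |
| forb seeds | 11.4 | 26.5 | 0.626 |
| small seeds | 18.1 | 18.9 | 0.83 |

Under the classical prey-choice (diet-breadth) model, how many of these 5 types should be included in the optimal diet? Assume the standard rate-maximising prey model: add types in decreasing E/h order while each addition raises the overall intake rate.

Profitabilities (E/h, J/s): small seeds 0.958, large seeds 0.635, forb seeds 0.43, husked seeds 0.334, medium seeds 0.187. Add prey in this order while the next type's profitability exceeds the intake rate on those already taken.
Rate on top 1: 0.9003. large seeds: 0.635 < 0.9003 → exclude; stop.
Optimal diet: small seeds — 1 of 5 types.

1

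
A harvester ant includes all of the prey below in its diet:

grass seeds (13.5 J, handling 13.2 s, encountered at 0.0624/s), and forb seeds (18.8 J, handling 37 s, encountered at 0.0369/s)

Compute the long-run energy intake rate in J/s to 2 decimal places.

R = Σλ_iE_i / (1 + Σλ_ih_i)
Numerator: 0.0624×13.5 + 0.0369×18.8 = 1.536
Denominator: 1 + 0.0624×13.2 + 0.0369×37 = 3.189
R = 1.536/3.189 = 0.4817 J/s

0.48 J/s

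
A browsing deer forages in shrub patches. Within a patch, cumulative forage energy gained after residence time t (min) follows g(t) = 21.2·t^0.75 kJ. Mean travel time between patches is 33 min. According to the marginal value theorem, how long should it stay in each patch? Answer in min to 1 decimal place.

By the marginal value theorem, leave when the instantaneous gain rate g'(t) equals the habitat-wide average g(t)/(T + t).
g'(t) = 0.75·21.2·t^-0.25. Setting 0.75·21.2·t^-0.25 = 21.2·t^0.75/(33+t) gives 0.75(33+t) = t, so 0.25·t = 0.75×33.
t* = 0.75×33/0.25 = 99 min.

99.0 min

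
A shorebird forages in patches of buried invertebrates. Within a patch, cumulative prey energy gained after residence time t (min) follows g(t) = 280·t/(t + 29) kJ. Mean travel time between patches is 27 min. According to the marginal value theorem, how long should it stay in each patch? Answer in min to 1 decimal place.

28.0 min

By the marginal value theorem, leave when the instantaneous gain rate g'(t) equals the habitat-wide average g(t)/(T + t).
g'(t) = 280·29/(t + 29)². Setting 280·29/(t+29)² = 280t/[(t+29)(27+t)] gives 29(27+t) = t(t+29), so t² = 29×27 = 783.
t* = √783 = 27.98 min.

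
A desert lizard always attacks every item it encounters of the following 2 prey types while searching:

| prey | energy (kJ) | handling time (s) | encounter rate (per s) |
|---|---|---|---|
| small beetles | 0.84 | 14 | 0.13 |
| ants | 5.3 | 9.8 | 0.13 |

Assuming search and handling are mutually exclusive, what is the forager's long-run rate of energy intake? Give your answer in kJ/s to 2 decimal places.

R = (0.13×0.84 + 0.13×5.3) / (1 + 0.13×14 + 0.13×9.8) = 0.7982/4.094 = 0.195 kJ/s.

0.19 kJ/s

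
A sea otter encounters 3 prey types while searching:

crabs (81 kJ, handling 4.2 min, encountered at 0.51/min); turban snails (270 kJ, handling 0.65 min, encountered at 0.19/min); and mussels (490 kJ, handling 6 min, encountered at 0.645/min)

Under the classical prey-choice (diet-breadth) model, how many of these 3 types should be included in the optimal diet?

2

E/h in descending order: turban snails 415, mussels 81.7, crabs 19.3 kJ/min. The optimal diet is the largest prefix of this list for which every included type satisfies E_i/h_i > R on the types above it.
Rate on top 1: 45.66. mussels: 81.7 > 45.66 → include.
Rate on top 2: 73.57. crabs: 19.3 < 73.57 → exclude; stop.
Optimal diet: turban snails, mussels — 2 of 3 types.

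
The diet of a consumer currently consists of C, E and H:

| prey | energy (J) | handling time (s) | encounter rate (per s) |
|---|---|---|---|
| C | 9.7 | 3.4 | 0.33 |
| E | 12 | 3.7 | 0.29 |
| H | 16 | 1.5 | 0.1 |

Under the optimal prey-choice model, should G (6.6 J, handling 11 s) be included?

No

Intake rate on the current diet: R = (0.33×9.7 + 0.29×12 + 0.1×16) / (1 + 0.33×3.4 + 0.29×3.7 + 0.1×1.5) = 8.281/3.345 = 2.476 J/s.
G: E/h = 6.6/11 = 0.6 J/s.
Since 0.6 < R, time spent handling G is better spent searching.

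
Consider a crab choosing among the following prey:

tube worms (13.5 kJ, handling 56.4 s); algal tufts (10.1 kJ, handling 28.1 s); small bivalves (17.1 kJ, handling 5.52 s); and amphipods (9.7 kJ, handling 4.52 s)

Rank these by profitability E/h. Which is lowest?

Profitability E/h (kJ/s): tube worms = 13.5/56.4 = 0.239, algal tufts = 10.1/28.1 = 0.359, small bivalves = 17.1/5.52 = 3.1, amphipods = 9.7/4.52 = 2.15.
Ranked: small bivalves > amphipods > algal tufts > tube worms.

tube worms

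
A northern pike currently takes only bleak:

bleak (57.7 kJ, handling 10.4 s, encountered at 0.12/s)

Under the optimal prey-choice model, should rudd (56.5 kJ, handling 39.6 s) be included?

No

Intake rate on the current diet: R = (0.12×57.7) / (1 + 0.12×10.4) = 6.924/2.248 = 3.08 kJ/s.
Profitability of rudd: 56.5/39.6 = 1.427 kJ/s.
Since 1.427 < R, time spent handling rudd is better spent searching.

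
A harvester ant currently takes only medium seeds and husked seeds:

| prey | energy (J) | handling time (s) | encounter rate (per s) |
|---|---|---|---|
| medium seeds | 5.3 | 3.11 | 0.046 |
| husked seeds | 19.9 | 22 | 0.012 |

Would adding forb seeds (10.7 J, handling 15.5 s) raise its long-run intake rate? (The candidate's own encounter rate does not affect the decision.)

Yes

On medium seeds and husked seeds alone, R = ΣλE/(1+Σλh) = 0.4826/1.407 = 0.343 J/s.
Profitability of forb seeds: 10.7/15.5 = 0.6903 J/s.
0.6903 > 0.343, so adding forb seeds raises the average — include it.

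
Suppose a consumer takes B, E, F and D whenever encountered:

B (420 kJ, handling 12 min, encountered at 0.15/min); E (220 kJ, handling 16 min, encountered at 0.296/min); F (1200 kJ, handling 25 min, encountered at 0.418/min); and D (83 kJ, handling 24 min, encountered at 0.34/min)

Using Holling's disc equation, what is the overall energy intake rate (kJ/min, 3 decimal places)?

25.164 kJ/min

R = (0.15×420 + 0.296×220 + 0.418×1200 + 0.34×83) / (1 + 0.15×12 + 0.296×16 + 0.418×25 + 0.34×24) = 657.9/26.15 = 25.16 kJ/min.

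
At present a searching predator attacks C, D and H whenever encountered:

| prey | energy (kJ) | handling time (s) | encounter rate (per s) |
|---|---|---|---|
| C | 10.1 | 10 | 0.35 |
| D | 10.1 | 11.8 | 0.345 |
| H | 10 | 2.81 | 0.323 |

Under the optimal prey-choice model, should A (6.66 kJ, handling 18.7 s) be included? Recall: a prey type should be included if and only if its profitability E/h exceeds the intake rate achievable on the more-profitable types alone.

On C, D and H alone, R = ΣλE/(1+Σλh) = 10.25/9.479 = 1.081 kJ/s.
Profitability of A: 6.66/18.7 = 0.3561 kJ/s.
Since 0.3561 < R, time spent handling A is better spent searching.

No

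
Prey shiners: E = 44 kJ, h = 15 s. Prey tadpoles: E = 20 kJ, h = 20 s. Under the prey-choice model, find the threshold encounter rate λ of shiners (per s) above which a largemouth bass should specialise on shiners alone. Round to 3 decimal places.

At the threshold, the rate on shiners alone equals the profitability of tadpoles: λ·44/(1 + λ·15) = 20/20 = 1.
Rearranging, λ(44 − 1×15) = 1, so λ = 1/29 = 0.03448 per s.

0.034 per s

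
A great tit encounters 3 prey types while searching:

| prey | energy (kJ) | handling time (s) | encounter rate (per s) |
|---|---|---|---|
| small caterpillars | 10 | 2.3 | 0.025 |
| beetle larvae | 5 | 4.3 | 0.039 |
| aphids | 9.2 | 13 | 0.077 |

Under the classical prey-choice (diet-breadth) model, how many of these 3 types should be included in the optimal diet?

3

E/h in descending order: small caterpillars 4.35, beetle larvae 1.16, aphids 0.708 kJ/s. The optimal diet is the largest prefix of this list for which every included type satisfies E_i/h_i > R on the types above it.
Rate on top 1: 0.2364. beetle larvae: 1.16 > 0.2364 → include.
Rate on top 2: 0.3632. aphids: 0.708 > 0.3632 → include.
Optimal diet: small caterpillars, beetle larvae, aphids — 3 of 3 types.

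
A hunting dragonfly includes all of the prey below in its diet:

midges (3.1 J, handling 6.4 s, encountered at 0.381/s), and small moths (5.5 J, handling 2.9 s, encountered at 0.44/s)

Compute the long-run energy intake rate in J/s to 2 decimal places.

0.76 J/s

Energy encountered per unit search time: 0.381×3.1 + 0.44×5.5 = 3.601 J/s.
Handling time per unit search time: 0.381×6.4 + 0.44×2.9 = 3.714.
Rate = 3.601/(1 + 3.714) = 0.7639 J/s.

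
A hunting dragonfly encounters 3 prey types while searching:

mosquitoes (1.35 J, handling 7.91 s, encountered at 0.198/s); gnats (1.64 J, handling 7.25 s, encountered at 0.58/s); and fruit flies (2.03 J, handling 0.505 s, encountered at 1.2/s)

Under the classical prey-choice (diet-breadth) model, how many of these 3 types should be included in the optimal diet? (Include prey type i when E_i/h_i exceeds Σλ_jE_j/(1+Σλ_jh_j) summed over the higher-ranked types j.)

E/h in descending order: fruit flies 4.02, gnats 0.226, mosquitoes 0.171 J/s. The optimal diet is the largest prefix of this list for which every included type satisfies E_i/h_i > R on the types above it.
Rate on top 1: 1.517. gnats: 0.226 < 1.517 → exclude; stop.
Optimal diet: fruit flies — 1 of 3 types.

1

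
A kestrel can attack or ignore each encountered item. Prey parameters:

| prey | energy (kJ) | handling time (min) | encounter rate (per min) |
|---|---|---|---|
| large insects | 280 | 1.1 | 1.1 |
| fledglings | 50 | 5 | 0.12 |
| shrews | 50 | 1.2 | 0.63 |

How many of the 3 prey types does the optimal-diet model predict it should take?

1

Rank by E/h (kJ/min): large insects 255, shrews 41.7, fledglings 10. Include each in turn until the next type's E/h falls below the running intake rate.
Rate on top 1: 139.4. shrews: 41.7 < 139.4 → exclude; stop.
Optimal diet: large insects — 1 of 3 types.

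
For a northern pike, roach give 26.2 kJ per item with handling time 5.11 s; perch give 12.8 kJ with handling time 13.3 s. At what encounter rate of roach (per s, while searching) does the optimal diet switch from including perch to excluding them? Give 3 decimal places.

At the threshold, the rate on roach alone equals the profitability of perch: λ·26.2/(1 + λ·5.11) = 12.8/13.3 = 0.9624.
Rearranging, λ(26.2 − 0.9624×5.11) = 0.9624, so λ = 0.9624/21.28 = 0.04522 per s.

0.045 per s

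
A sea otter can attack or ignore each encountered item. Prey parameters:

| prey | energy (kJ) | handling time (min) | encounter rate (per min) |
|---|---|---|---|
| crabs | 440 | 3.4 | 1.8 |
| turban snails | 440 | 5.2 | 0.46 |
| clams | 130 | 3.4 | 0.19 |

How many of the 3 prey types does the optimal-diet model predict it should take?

Profitabilities (E/h, kJ/min): crabs 129, turban snails 84.6, clams 38.2. Add prey in this order while the next type's profitability exceeds the intake rate on those already taken.
Rate on top 1: 111.2. turban snails: 84.6 < 111.2 → exclude; stop.
Optimal diet: crabs — 1 of 3 types.

1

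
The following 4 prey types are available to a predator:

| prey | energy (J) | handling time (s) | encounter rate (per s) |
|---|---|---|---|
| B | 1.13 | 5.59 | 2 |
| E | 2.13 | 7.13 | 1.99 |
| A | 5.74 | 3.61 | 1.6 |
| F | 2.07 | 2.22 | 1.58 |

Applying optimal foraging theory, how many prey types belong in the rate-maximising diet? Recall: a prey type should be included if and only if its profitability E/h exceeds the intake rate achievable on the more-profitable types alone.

E/h in descending order: A 1.59, F 0.932, E 0.299, B 0.202 J/s. The optimal diet is the largest prefix of this list for which every included type satisfies E_i/h_i > R on the types above it.
Rate on top 1: 1.355. F: 0.932 < 1.355 → exclude; stop.
Optimal diet: A — 1 of 4 types.

1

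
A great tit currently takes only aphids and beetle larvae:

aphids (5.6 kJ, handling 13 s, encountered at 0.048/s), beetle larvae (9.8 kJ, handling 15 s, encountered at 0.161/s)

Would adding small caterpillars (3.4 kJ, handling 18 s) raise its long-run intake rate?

No

Intake rate on the current diet: R = (0.048×5.6 + 0.161×9.8) / (1 + 0.048×13 + 0.161×15) = 1.847/4.039 = 0.4572 kJ/s.
Profitability of small caterpillars: 3.4/18 = 0.1889 kJ/s.
Since 0.1889 < R, time spent handling small caterpillars is better spent searching.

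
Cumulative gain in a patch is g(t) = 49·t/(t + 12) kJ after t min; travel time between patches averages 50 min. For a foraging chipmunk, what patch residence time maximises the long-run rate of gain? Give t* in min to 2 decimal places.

24.49 min

By the marginal value theorem, leave when the instantaneous gain rate g'(t) equals the habitat-wide average g(t)/(T + t).
g'(t) = 49·12/(t + 12)². Setting 49·12/(t+12)² = 49t/[(t+12)(50+t)] gives 12(50+t) = t(t+12), so t² = 12×50 = 600.
t* = √600 = 24.49 min.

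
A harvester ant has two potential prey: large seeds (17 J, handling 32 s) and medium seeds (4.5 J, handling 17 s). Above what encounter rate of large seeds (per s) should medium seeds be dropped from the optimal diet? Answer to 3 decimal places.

0.031 per s

The zero-one rule: include medium seeds iff E₂/h₂ > λE₁/(1+λh₁). Equality gives the switch point.
λE₁h₂ = E₂ + λE₂h₁ ⇒ λ = E₂/(E₁h₂ − E₂h₁) = 4.5/(289 − 144) = 0.03103 per s.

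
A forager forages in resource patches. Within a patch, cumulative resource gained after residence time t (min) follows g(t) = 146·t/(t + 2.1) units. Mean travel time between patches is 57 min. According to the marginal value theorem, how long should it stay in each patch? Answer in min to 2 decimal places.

By the marginal value theorem, leave when the instantaneous gain rate g'(t) equals the habitat-wide average g(t)/(T + t).
g'(t) = 146·2.1/(t + 2.1)². Setting 146·2.1/(t+2.1)² = 146t/[(t+2.1)(57+t)] gives 2.1(57+t) = t(t+2.1), so t² = 2.1×57 = 119.7.
t* = √119.7 = 10.94 min.

10.94 min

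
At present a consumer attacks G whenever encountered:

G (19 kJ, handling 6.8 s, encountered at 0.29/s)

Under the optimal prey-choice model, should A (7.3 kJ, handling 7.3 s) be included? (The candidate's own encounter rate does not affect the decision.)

No

Intake rate on the current diet: R = (0.29×19) / (1 + 0.29×6.8) = 5.51/2.972 = 1.854 kJ/s.
A: E/h = 7.3/7.3 = 1 kJ/s.
Since 1 < R, time spent handling A is better spent searching.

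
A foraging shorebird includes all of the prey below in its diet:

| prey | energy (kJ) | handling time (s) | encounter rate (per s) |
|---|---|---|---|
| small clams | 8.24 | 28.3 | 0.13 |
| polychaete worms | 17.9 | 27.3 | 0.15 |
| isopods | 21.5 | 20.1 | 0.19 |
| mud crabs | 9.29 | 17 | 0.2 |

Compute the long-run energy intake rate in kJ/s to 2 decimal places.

Energy encountered per unit search time: 0.13×8.24 + 0.15×17.9 + 0.19×21.5 + 0.2×9.29 = 9.699 kJ/s.
Handling time per unit search time: 0.13×28.3 + 0.15×27.3 + 0.19×20.1 + 0.2×17 = 14.99.
Rate = 9.699/(1 + 14.99) = 0.6065 kJ/s.

0.61 kJ/s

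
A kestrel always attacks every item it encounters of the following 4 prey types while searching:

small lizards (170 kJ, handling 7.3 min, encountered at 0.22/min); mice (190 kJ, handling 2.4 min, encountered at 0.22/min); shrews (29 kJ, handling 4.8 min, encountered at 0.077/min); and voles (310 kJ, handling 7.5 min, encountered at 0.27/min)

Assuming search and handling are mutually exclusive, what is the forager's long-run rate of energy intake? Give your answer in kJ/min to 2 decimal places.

R = (0.22×170 + 0.22×190 + 0.077×29 + 0.27×310) / (1 + 0.22×7.3 + 0.22×2.4 + 0.077×4.8 + 0.27×7.5) = 165.1/5.529 = 29.87 kJ/min.

29.87 kJ/min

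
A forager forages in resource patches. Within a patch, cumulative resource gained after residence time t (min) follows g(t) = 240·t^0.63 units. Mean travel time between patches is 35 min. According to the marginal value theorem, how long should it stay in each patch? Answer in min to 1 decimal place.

59.6 min

Optimal t* satisfies g'(t*) = g(t*)/(T + t*).
g'(t) = 0.63·240·t^-0.37. Setting 0.63·240·t^-0.37 = 240·t^0.63/(35+t) gives 0.63(35+t) = t, so 0.37·t = 0.63×35.
t* = 0.63×35/0.37 = 59.59 min.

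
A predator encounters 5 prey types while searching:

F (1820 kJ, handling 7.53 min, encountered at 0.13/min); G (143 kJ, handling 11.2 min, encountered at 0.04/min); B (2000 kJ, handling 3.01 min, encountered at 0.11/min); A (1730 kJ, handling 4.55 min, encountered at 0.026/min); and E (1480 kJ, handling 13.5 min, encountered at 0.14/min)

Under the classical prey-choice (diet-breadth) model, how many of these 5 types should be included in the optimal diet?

3

E/h in descending order: B 664, A 380, F 242, E 110, G 12.8 kJ/min. The optimal diet is the largest prefix of this list for which every included type satisfies E_i/h_i > R on the types above it.
Rate on top 1: 165.3. A: 380 > 165.3 → include.
Rate on top 2: 182.8. F: 242 > 182.8 → include.
Rate on top 3: 206.6. E: 110 < 206.6 → exclude; stop.
Optimal diet: B, A, F — 3 of 5 types.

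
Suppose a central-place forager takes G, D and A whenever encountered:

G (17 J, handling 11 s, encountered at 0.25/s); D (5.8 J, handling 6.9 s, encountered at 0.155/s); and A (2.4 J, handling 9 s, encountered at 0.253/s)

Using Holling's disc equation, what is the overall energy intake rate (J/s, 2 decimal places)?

0.81 J/s

Energy encountered per unit search time: 0.25×17 + 0.155×5.8 + 0.253×2.4 = 5.756 J/s.
Handling time per unit search time: 0.25×11 + 0.155×6.9 + 0.253×9 = 6.097.
Rate = 5.756/(1 + 6.097) = 0.8111 J/s.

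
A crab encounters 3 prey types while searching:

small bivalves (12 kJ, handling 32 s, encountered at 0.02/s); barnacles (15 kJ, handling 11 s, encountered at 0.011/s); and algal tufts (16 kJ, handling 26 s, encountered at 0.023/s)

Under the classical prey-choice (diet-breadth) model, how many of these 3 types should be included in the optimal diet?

3

Profitabilities (E/h, kJ/s): barnacles 1.36, algal tufts 0.615, small bivalves 0.375. Add prey in this order while the next type's profitability exceeds the intake rate on those already taken.
Rate on top 1: 0.1472. algal tufts: 0.615 > 0.1472 → include.
Rate on top 2: 0.3101. small bivalves: 0.375 > 0.3101 → include.
Optimal diet: barnacles, algal tufts, small bivalves — 3 of 3 types.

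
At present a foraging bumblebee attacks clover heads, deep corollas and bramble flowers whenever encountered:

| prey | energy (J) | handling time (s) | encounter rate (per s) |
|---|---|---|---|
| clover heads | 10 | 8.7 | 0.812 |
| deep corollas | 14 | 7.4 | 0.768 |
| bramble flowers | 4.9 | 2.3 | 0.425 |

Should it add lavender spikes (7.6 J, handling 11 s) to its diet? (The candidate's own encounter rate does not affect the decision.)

No

On clover heads, deep corollas and bramble flowers alone, R = ΣλE/(1+Σλh) = 20.95/14.73 = 1.423 J/s.
Profitability of lavender spikes: 7.6/11 = 0.6909 J/s.
Since 0.6909 < R, time spent handling lavender spikes is better spent searching.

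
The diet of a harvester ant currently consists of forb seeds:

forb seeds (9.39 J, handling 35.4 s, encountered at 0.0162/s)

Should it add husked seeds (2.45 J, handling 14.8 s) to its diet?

Current rate: (0.0162×9.39)/(1 + 0.0162×35.4) = 0.09668 J/s.
Profitability of husked seeds: 2.45/14.8 = 0.1655 J/s.
0.1655 > 0.09668, so adding husked seeds raises the average — include it.

Yes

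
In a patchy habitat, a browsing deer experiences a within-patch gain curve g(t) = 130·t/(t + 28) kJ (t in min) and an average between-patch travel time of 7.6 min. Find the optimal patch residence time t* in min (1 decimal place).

Maximise g(t)/(T+t): set derivative to zero → g'(t)(T+t) = g(t).
g'(t) = 130·28/(t + 28)². Setting 130·28/(t+28)² = 130t/[(t+28)(7.6+t)] gives 28(7.6+t) = t(t+28), so t² = 28×7.6 = 212.8.
t* = √212.8 = 14.59 min.

14.6 min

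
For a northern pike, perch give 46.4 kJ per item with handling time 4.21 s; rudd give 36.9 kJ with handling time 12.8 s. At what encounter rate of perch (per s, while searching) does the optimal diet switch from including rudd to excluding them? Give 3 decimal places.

0.084 per s

At the threshold, the rate on perch alone equals the profitability of rudd: λ·46.4/(1 + λ·4.21) = 36.9/12.8 = 2.883.
Rearranging, λ(46.4 − 2.883×4.21) = 2.883, so λ = 2.883/34.26 = 0.08414 per s.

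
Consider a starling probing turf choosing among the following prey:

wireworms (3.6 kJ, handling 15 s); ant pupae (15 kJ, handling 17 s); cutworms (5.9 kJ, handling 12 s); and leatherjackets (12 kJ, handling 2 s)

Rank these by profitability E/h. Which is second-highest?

ant pupae

In descending order of E/h:
leatherjackets: 12/2 = 6 kJ/s
ant pupae: 15/17 = 0.882 kJ/s
cutworms: 5.9/12 = 0.492 kJ/s
wireworms: 3.6/15 = 0.24 kJ/s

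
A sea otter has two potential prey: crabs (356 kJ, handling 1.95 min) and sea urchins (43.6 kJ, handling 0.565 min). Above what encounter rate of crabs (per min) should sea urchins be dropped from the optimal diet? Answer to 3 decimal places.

At the threshold, the rate on crabs alone equals the profitability of sea urchins: λ·356/(1 + λ·1.95) = 43.6/0.565 = 77.17.
Rearranging, λ(356 − 77.17×1.95) = 77.17, so λ = 77.17/205.5 = 0.3755 per min.

0.375 per min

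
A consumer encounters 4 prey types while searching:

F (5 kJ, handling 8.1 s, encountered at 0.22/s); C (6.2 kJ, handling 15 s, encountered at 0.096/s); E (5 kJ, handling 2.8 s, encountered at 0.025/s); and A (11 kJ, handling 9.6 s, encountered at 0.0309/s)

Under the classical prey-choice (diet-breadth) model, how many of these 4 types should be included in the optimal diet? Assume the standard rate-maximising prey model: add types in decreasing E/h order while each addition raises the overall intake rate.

3

Profitabilities (E/h, kJ/s): E 1.79, A 1.15, F 0.617, C 0.413. Add prey in this order while the next type's profitability exceeds the intake rate on those already taken.
Rate on top 1: 0.1168. A: 1.15 > 0.1168 → include.
Rate on top 2: 0.3402. F: 0.617 > 0.3402 → include.
Rate on top 3: 0.497. C: 0.413 < 0.497 → exclude; stop.
Optimal diet: E, A, F — 3 of 4 types.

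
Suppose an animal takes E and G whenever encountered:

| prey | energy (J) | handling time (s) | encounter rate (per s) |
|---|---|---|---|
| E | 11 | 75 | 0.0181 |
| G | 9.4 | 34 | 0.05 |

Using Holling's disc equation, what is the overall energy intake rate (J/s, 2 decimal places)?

0.16 J/s

Energy encountered per unit search time: 0.0181×11 + 0.05×9.4 = 0.6691 J/s.
Handling time per unit search time: 0.0181×75 + 0.05×34 = 3.058.
Rate = 0.6691/(1 + 3.058) = 0.1649 J/s.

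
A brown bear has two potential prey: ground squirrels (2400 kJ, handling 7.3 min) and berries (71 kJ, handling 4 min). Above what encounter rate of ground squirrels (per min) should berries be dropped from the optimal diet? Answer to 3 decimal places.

Drop berries once their profitability E₂/h₂ falls below the rate achievable on ground squirrels alone: E₂/h₂ = λE₁/(1 + λh₁).
Solve for λ: λE₁h₂ = E₂(1 + λh₁) → λ(E₁h₂ − E₂h₁) = E₂ → λ = E₂/(E₁h₂ − E₂h₁).
λ = 71/(2400×4 − 71×7.3) = 71/9082 = 0.007818 per min.

0.008 per min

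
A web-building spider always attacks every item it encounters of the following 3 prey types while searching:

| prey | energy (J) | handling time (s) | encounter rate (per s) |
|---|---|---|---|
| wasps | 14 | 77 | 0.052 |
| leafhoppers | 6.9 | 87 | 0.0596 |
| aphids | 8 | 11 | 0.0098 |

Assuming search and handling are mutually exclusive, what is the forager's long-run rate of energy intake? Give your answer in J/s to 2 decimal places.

R = Σλ_iE_i / (1 + Σλ_ih_i)
Numerator: 0.052×14 + 0.0596×6.9 + 0.0098×8 = 1.218
Denominator: 1 + 0.052×77 + 0.0596×87 + 0.0098×11 = 10.3
R = 1.218/10.3 = 0.1183 J/s

0.12 J/s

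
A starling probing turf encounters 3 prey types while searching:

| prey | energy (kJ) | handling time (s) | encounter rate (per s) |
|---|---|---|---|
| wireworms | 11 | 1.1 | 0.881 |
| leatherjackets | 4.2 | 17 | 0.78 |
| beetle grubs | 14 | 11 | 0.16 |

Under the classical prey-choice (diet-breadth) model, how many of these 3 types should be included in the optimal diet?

1

E/h in descending order: wireworms 10, beetle grubs 1.27, leatherjackets 0.247 kJ/s. The optimal diet is the largest prefix of this list for which every included type satisfies E_i/h_i > R on the types above it.
Rate on top 1: 4.922. beetle grubs: 1.27 < 4.922 → exclude; stop.
Optimal diet: wireworms — 1 of 3 types.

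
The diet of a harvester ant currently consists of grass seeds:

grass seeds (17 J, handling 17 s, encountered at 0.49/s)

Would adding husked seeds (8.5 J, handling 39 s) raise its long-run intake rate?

No

Current rate: (0.49×17)/(1 + 0.49×17) = 0.8928 J/s.
husked seeds: E/h = 8.5/39 = 0.2179 J/s.
Since 0.2179 < R, time spent handling husked seeds is better spent searching.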